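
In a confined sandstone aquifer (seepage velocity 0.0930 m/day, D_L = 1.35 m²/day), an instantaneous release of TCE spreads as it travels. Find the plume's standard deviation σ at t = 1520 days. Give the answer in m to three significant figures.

Dispersive spreading gives a Gaussian with σ² = 2Dt; advection only shifts the center.
σ = √(2 × 1.35 × 1520) = 64.1 m.

64.1 m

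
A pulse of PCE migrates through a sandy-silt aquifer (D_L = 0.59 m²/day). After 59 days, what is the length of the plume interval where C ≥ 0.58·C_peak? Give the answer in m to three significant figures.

The plume is Gaussian with σ = √(2Dt) = √(2 × 0.59 × 59) = 8.344 m.
C/C_peak = exp(−Δx²/(2σ²)) = 0.58 ⇒ Δx = σ·√(−2 ln 0.58) = 8.344 × 1.044 = 8.711 m.
Width = 2Δx = 17.4 m.

17.4 m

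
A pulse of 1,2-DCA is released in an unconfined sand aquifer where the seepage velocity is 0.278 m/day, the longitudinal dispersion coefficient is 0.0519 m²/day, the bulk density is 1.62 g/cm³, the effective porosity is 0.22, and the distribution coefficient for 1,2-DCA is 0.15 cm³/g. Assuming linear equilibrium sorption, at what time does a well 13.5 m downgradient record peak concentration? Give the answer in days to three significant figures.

101 days

Retardation factor R = 1 + ρ_b·K_d/n = 1 + 1.62 × 0.15/0.22 = 2.105.
Sorption retards both mechanisms: v_R = v/R = 0.1321 m/day, D_R = D/R = 0.02466 m²/day.
Peak time from v_R²t² + 2D_R t − x² = 0: t = (√(D_R² + v_R²x²) − D_R)/v_R².
√(D_R² + v_R²x²) = √(0.02466² + 0.1321² × 13.5²) = 1.784; v_R² = 0.01745.
t = (1.784 − 0.02466)/0.01745 = 101 days.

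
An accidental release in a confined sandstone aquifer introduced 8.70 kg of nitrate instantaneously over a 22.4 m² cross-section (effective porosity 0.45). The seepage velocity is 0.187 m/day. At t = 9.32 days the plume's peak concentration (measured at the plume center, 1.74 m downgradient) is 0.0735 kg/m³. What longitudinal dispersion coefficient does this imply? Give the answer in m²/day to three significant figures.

At the plume center C_max = M/(n_e·A·√(4πDt)), so D = M²/(4πt·(n_e·A·C_max)²).
n_e·A·C_max = 0.45 × 22.4 × 0.0735 = 0.7409 kg/m.
D = 8.70²/(4π × 9.32 × 0.7409²) = 1.18 m²/day.

1.18 m²/day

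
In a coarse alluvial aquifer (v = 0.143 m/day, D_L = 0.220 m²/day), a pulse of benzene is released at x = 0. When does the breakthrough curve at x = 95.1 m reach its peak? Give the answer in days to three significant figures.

654 days

For the 1D instantaneous-source solution, setting ∂C/∂t = 0 at fixed x gives v²t² + 2Dt − x² = 0, so t = (√(D² + v²x²) − D)/v².
√(D² + v²x²) = √(0.220² + 0.143² × 95.1²) = 13.60; v² = 0.020449.
t = (13.60 − 0.220)/0.020449 = 654 days (vs. the pure-advection estimate x/v = 665 d).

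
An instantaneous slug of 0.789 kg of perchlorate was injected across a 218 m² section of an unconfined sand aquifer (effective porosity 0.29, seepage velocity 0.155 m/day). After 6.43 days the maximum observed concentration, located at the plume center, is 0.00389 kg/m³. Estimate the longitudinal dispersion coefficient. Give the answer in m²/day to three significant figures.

At the plume center C_max = M/(n_e·A·√(4πDt)), so D = M²/(4πt·(n_e·A·C_max)²).
n_e·A·C_max = 0.29 × 218 × 0.00389 = 0.2459 kg/m.
D = 0.789²/(4π × 6.43 × 0.2459²) = 0.127 m²/day.

0.127 m²/day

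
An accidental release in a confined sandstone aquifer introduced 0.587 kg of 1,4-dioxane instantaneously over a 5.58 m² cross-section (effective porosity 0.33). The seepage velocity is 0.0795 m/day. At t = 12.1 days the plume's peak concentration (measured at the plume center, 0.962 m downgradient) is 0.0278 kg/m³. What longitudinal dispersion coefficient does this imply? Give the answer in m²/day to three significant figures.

At the plume center C_max = M/(n_e·A·√(4πDt)), so D = M²/(4πt·(n_e·A·C_max)²).
n_e·A·C_max = 0.33 × 5.58 × 0.0278 = 0.05119 kg/m.
D = 0.587²/(4π × 12.1 × 0.05119²) = 0.865 m²/day.

0.865 m²/day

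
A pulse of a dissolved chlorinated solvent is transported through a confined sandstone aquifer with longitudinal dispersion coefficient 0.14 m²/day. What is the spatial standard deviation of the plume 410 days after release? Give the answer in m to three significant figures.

Dispersive spreading gives a Gaussian with σ² = 2Dt; advection only shifts the center.
σ = √(2 × 0.14 × 410) = 10.7 m.

10.7 m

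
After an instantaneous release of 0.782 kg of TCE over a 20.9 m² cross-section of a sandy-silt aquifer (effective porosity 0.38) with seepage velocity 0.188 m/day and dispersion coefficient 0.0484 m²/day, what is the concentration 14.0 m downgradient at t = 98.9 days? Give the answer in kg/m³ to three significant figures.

For an instantaneous plane source, C(x,t) = M/(n_e·A·√(4πDt)) · exp(−(x−vt)²/(4Dt)), with n_e·A the pore (flow) area.
Plume center vt = 0.188 × 98.9 = 18.5932 m, so the well at 14.0 m is 4.5932 m upgradient of the peak.
√(4πDt) = 7.756 m, giving peak height M/(n_e·A·√(4πDt)) = 0.782/(0.38 × 20.9 × 7.756) = 0.01270 kg/m³.
(x−vt)²/(4Dt) = (-4.5932)²/(4 × 0.0484 × 98.9) = 1.102; exp(−1.102) = 0.3322.
C = 0.01270 × 0.3322 = 0.00422 kg/m³.

0.00422 kg/m³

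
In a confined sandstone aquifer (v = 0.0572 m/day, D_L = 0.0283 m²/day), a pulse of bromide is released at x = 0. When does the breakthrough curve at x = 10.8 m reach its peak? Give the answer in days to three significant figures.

For the 1D instantaneous-source solution, setting ∂C/∂t = 0 at fixed x gives v²t² + 2Dt − x² = 0, so t = (√(D² + v²x²) − D)/v².
√(D² + v²x²) = √(0.0283² + 0.0572² × 10.8²) = 0.6184; v² = 0.00327184.
t = (0.6184 − 0.0283)/0.00327184 = 180 days (vs. the pure-advection estimate x/v = 189 d).

180 days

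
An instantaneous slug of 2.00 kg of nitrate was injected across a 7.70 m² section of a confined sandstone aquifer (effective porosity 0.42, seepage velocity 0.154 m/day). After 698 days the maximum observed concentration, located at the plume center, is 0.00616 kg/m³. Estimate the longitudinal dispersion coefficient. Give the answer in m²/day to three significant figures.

At the plume center C_max = M/(n_e·A·√(4πDt)), so D = M²/(4πt·(n_e·A·C_max)²).
n_e·A·C_max = 0.42 × 7.70 × 0.00616 = 0.01992 kg/m.
D = 2.00²/(4π × 698 × 0.01992²) = 1.15 m²/day.

1.15 m²/day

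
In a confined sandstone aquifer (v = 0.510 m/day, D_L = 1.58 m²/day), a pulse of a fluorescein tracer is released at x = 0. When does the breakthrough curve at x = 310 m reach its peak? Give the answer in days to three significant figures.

For the 1D instantaneous-source solution, setting ∂C/∂t = 0 at fixed x gives v²t² + 2Dt − x² = 0, so t = (√(D² + v²x²) − D)/v².
√(D² + v²x²) = √(1.58² + 0.510² × 310²) = 158.1; v² = 0.2601.
t = (158.1 − 1.58)/0.2601 = 602 days (vs. the pure-advection estimate x/v = 608 d).

602 days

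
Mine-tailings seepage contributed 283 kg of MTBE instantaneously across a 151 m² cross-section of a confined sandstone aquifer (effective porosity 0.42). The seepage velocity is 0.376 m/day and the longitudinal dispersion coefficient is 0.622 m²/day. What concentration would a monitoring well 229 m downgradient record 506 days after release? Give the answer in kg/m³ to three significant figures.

For an instantaneous plane source, C(x,t) = M/(n_e·A·√(4πDt)) · exp(−(x−vt)²/(4Dt)), with n_e·A the pore (flow) area.
Plume center vt = 0.376 × 506 = 190.256 m, so the well at 229 m is 38.744 m downgradient of the peak.
√(4πDt) = 62.89 m, giving peak height M/(n_e·A·√(4πDt)) = 283/(0.42 × 151 × 62.89) = 0.07095 kg/m³.
(x−vt)²/(4Dt) = (38.744)²/(4 × 0.622 × 506) = 1.192; exp(−1.192) = 0.3036.
C = 0.07095 × 0.3036 = 0.0215 kg/m³.

0.0215 kg/m³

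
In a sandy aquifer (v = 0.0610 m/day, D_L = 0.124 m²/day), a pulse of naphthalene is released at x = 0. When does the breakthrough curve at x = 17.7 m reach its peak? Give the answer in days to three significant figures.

259 days

For the 1D instantaneous-source solution, setting ∂C/∂t = 0 at fixed x gives v²t² + 2Dt − x² = 0, so t = (√(D² + v²x²) − D)/v².
√(D² + v²x²) = √(0.124² + 0.0610² × 17.7²) = 1.087; v² = 0.003721.
t = (1.087 − 0.124)/0.003721 = 259 days (vs. the pure-advection estimate x/v = 290 d).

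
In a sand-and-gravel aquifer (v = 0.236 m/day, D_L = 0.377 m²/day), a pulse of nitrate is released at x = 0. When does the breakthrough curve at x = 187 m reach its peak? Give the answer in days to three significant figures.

786 days

For the 1D instantaneous-source solution, setting ∂C/∂t = 0 at fixed x gives v²t² + 2Dt − x² = 0, so t = (√(D² + v²x²) − D)/v².
√(D² + v²x²) = √(0.377² + 0.236² × 187²) = 44.13; v² = 0.055696.
t = (44.13 − 0.377)/0.055696 = 786 days (vs. the pure-advection estimate x/v = 792 d).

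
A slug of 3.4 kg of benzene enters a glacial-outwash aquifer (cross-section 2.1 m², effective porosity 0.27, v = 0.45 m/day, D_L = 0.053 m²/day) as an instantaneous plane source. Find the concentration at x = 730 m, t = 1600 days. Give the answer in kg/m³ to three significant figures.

0.137 kg/m³

For an instantaneous plane source, C(x,t) = M/(n_e·A·√(4πDt)) · exp(−(x−vt)²/(4Dt)), with n_e·A the pore (flow) area.
Plume center vt = 0.45 × 1600 = 720 m, so the well at 730 m is 10 m downgradient of the peak.
√(4πDt) = 32.64 m, giving peak height M/(n_e·A·√(4πDt)) = 3.4/(0.27 × 2.1 × 32.64) = 0.1837 kg/m³.
(x−vt)²/(4Dt) = (10)²/(4 × 0.053 × 1600) = 0.2948; exp(−0.2948) = 0.7447.
C = 0.1837 × 0.7447 = 0.137 kg/m³.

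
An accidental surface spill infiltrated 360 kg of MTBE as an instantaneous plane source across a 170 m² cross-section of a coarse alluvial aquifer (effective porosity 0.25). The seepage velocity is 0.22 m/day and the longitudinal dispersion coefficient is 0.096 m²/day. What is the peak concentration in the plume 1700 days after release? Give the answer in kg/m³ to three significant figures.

0.187 kg/m³

The peak of an instantaneous 1D plume sits at x = vt; there the Gaussian factor is 1 and C_max = M/(n_e·A·√(4πDt)), where n_e·A is the pore area the mass is dissolved in.
√(4πDt) = √(4π × 0.096 × 1700) = 45.29 m, so C_max = 360/(0.25 × 170 × 45.29) = 0.187 kg/m³.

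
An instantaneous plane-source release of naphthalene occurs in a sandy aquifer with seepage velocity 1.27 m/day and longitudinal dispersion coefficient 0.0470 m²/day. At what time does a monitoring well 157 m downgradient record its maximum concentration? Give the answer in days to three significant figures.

For the 1D instantaneous-source solution, setting ∂C/∂t = 0 at fixed x gives v²t² + 2Dt − x² = 0, so t = (√(D² + v²x²) − D)/v².
√(D² + v²x²) = √(0.0470² + 1.27² × 157²) = 199.4; v² = 1.6129.
t = (199.4 − 0.0470)/1.6129 = 124 days (vs. the pure-advection estimate x/v = 124 d).

124 days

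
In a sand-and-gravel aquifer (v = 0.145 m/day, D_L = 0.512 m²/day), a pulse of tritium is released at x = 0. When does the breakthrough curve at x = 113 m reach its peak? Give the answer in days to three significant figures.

For the 1D instantaneous-source solution, setting ∂C/∂t = 0 at fixed x gives v²t² + 2Dt − x² = 0, so t = (√(D² + v²x²) − D)/v².
√(D² + v²x²) = √(0.512² + 0.145² × 113²) = 16.39; v² = 0.021025.
t = (16.39 − 0.512)/0.021025 = 755 days (vs. the pure-advection estimate x/v = 779 d).

755 days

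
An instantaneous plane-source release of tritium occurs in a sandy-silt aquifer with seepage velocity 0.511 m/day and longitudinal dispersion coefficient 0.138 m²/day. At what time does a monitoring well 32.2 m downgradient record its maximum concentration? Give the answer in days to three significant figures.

For the 1D instantaneous-source solution, setting ∂C/∂t = 0 at fixed x gives v²t² + 2Dt − x² = 0, so t = (√(D² + v²x²) − D)/v².
√(D² + v²x²) = √(0.138² + 0.511² × 32.2²) = 16.45; v² = 0.261121.
t = (16.45 − 0.138)/0.261121 = 62.5 days (vs. the pure-advection estimate x/v = 63.0 d).

62.5 days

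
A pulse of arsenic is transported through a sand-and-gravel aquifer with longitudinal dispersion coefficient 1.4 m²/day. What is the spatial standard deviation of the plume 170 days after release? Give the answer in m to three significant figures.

Dispersive spreading gives a Gaussian with σ² = 2Dt; advection only shifts the center.
σ = √(2 × 1.4 × 170) = 21.8 m.

21.8 m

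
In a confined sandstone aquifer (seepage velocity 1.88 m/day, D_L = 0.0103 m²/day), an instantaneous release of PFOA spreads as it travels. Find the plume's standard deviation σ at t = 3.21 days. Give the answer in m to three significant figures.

0.257 m

Dispersive spreading gives a Gaussian with σ² = 2Dt; advection only shifts the center.
σ = √(2 × 0.0103 × 3.21) = 0.257 m.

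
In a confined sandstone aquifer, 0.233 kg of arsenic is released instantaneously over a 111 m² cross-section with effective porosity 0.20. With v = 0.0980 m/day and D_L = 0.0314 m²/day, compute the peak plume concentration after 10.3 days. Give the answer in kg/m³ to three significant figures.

0.00521 kg/m³

The peak of an instantaneous 1D plume sits at x = vt; there the Gaussian factor is 1 and C_max = M/(n_e·A·√(4πDt)), where n_e·A is the pore area the mass is dissolved in.
√(4πDt) = √(4π × 0.0314 × 10.3) = 2.016 m, so C_max = 0.233/(0.20 × 111 × 2.016) = 0.00521 kg/m³.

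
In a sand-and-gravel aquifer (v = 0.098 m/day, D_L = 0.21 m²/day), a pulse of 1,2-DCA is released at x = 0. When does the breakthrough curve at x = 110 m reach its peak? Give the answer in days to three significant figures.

For the 1D instantaneous-source solution, setting ∂C/∂t = 0 at fixed x gives v²t² + 2Dt − x² = 0, so t = (√(D² + v²x²) − D)/v².
√(D² + v²x²) = √(0.21² + 0.098² × 110²) = 10.78; v² = 0.009604.
t = (10.78 − 0.21)/0.009604 = 1100 days (vs. the pure-advection estimate x/v = 1120 d).

1100 days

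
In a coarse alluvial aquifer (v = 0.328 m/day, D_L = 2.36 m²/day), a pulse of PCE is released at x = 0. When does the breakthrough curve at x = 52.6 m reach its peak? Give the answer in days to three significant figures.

140 days

For the 1D instantaneous-source solution, setting ∂C/∂t = 0 at fixed x gives v²t² + 2Dt − x² = 0, so t = (√(D² + v²x²) − D)/v².
√(D² + v²x²) = √(2.36² + 0.328² × 52.6²) = 17.41; v² = 0.107584.
t = (17.41 − 2.36)/0.107584 = 140 days (vs. the pure-advection estimate x/v = 160 d).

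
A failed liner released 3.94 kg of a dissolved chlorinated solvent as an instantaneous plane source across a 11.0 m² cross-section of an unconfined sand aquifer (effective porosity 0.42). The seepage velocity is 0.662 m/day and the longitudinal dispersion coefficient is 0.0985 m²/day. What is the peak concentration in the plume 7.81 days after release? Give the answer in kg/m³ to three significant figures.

The peak of an instantaneous 1D plume sits at x = vt; there the Gaussian factor is 1 and C_max = M/(n_e·A·√(4πDt)), where n_e·A is the pore area the mass is dissolved in.
√(4πDt) = √(4π × 0.0985 × 7.81) = 3.109 m, so C_max = 3.94/(0.42 × 11.0 × 3.109) = 0.274 kg/m³.

0.274 kg/m³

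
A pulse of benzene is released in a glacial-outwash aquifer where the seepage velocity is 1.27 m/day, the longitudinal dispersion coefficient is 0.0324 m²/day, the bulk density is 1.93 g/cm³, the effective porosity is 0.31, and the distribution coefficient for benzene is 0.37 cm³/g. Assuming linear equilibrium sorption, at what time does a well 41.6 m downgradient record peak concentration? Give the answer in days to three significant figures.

108 days

Retardation factor R = 1 + ρ_b·K_d/n = 1 + 1.93 × 0.37/0.31 = 3.304.
Sorption retards both mechanisms: v_R = v/R = 0.3844 m/day, D_R = D/R = 0.009806 m²/day.
Peak time from v_R²t² + 2D_R t − x² = 0: t = (√(D_R² + v_R²x²) − D_R)/v_R².
√(D_R² + v_R²x²) = √(0.009806² + 0.3844² × 41.6²) = 15.99; v_R² = 0.1478.
t = (15.99 − 0.009806)/0.1478 = 108 days.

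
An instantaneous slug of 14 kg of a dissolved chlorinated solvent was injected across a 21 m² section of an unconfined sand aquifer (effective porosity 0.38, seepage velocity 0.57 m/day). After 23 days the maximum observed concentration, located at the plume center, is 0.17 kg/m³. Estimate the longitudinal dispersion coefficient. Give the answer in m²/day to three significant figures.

0.368 m²/day

At the plume center C_max = M/(n_e·A·√(4πDt)), so D = M²/(4πt·(n_e·A·C_max)²).
n_e·A·C_max = 0.38 × 21 × 0.17 = 1.357 kg/m.
D = 14²/(4π × 23 × 1.357²) = 0.368 m²/day.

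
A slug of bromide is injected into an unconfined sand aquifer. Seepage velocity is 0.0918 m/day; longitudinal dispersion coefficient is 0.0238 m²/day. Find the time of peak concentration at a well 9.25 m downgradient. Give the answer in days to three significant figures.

98.0 days

For the 1D instantaneous-source solution, setting ∂C/∂t = 0 at fixed x gives v²t² + 2Dt − x² = 0, so t = (√(D² + v²x²) − D)/v².
√(D² + v²x²) = √(0.0238² + 0.0918² × 9.25²) = 0.8495; v² = 0.00842724.
t = (0.8495 − 0.0238)/0.00842724 = 98.0 days (vs. the pure-advection estimate x/v = 101 d).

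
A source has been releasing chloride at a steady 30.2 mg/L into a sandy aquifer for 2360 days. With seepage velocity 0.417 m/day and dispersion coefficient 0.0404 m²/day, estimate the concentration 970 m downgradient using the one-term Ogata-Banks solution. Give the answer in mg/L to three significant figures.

25.6 mg/L

For a continuous step input, C/C₀ ≈ ½·erfc((x−vt)/(2√(Dt))).
vt = 0.417 × 2360 = 984.12 m and 2√(Dt) = 2√(0.0404 × 2360) = 19.53 m.
Argument (x−vt)/(2√(Dt)) = (970 − 984.12)/19.53 = -0.7230; ½·erfc(-0.7230) = 0.8467.
C = 30.2 × 0.8467 = 25.6 mg/L.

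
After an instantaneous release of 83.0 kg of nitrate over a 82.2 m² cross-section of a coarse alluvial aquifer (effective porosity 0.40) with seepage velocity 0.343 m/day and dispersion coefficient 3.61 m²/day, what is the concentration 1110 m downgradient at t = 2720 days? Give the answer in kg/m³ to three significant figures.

For an instantaneous plane source, C(x,t) = M/(n_e·A·√(4πDt)) · exp(−(x−vt)²/(4Dt)), with n_e·A the pore (flow) area.
Plume center vt = 0.343 × 2720 = 932.96 m, so the well at 1110 m is 177.04 m downgradient of the peak.
√(4πDt) = 351.3 m, giving peak height M/(n_e·A·√(4πDt)) = 83.0/(0.40 × 82.2 × 351.3) = 0.007186 kg/m³.
(x−vt)²/(4Dt) = (177.04)²/(4 × 3.61 × 2720) = 0.7980; exp(−0.7980) = 0.4502.
C = 0.007186 × 0.4502 = 0.00324 kg/m³.

0.00324 kg/m³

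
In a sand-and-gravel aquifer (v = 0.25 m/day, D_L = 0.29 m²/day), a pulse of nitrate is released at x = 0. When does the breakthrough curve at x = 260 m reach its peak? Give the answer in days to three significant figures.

For the 1D instantaneous-source solution, setting ∂C/∂t = 0 at fixed x gives v²t² + 2Dt − x² = 0, so t = (√(D² + v²x²) − D)/v².
√(D² + v²x²) = √(0.29² + 0.25² × 260²) = 65.00; v² = 0.0625.
t = (65.00 − 0.29)/0.0625 = 1040 days (vs. the pure-advection estimate x/v = 1040 d).

1040 days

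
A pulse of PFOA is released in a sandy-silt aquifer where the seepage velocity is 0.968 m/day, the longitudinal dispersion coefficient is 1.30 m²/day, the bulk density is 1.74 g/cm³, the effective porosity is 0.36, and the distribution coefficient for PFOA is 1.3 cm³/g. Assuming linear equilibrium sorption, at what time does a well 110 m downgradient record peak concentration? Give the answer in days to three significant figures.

Retardation factor R = 1 + ρ_b·K_d/n = 1 + 1.74 × 1.3/0.36 = 7.283.
Sorption retards both mechanisms: v_R = v/R = 0.1329 m/day, D_R = D/R = 0.1785 m²/day.
Peak time from v_R²t² + 2D_R t − x² = 0: t = (√(D_R² + v_R²x²) − D_R)/v_R².
√(D_R² + v_R²x²) = √(0.1785² + 0.1329² × 110²) = 14.62; v_R² = 0.01766.
t = (14.62 − 0.1785)/0.01766 = 818 days.

818 days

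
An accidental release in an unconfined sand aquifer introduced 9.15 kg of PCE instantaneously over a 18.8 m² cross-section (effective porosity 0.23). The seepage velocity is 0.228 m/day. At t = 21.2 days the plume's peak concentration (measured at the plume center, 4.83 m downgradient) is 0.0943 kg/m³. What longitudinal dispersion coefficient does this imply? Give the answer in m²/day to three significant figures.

1.89 m²/day

At the plume center C_max = M/(n_e·A·√(4πDt)), so D = M²/(4πt·(n_e·A·C_max)²).
n_e·A·C_max = 0.23 × 18.8 × 0.0943 = 0.4078 kg/m.
D = 9.15²/(4π × 21.2 × 0.4078²) = 1.89 m²/day.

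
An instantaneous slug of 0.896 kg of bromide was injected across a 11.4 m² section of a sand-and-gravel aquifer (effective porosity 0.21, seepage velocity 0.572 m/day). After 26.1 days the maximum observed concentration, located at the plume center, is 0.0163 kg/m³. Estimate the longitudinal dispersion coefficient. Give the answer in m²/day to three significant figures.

1.61 m²/day

At the plume center C_max = M/(n_e·A·√(4πDt)), so D = M²/(4πt·(n_e·A·C_max)²).
n_e·A·C_max = 0.21 × 11.4 × 0.0163 = 0.03902 kg/m.
D = 0.896²/(4π × 26.1 × 0.03902²) = 1.61 m²/day.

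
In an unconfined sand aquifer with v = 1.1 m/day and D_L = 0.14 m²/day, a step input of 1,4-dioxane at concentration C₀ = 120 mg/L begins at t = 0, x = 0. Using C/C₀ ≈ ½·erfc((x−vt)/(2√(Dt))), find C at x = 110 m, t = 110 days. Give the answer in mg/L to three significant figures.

117 mg/L

For a continuous step input, C/C₀ ≈ ½·erfc((x−vt)/(2√(Dt))).
vt = 1.1 × 110 = 121 m and 2√(Dt) = 2√(0.14 × 110) = 7.849 m.
Argument (x−vt)/(2√(Dt)) = (110 − 121)/7.849 = -1.401; ½·erfc(-1.401) = 0.9762.
C = 120 × 0.9762 = 117 mg/L.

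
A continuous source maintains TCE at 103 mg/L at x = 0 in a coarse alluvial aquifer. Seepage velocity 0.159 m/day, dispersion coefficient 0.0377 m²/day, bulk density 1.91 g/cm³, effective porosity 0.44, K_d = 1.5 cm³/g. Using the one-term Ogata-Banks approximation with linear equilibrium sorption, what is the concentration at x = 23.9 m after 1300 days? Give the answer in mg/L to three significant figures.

86.7 mg/L

Retardation factor R = 1 + ρ_b·K_d/n = 1 + 1.91 × 1.5/0.44 = 7.511.
Sorption retards both mechanisms: v_R = v/R = 0.02117 m/day, D_R = D/R = 0.005019 m²/day.
v_R·t = 0.02117 × 1300 = 27.521 m; 2√(D_R t) = 5.109 m; argument = (23.9 − 27.521)/5.109 = -0.7087.
C = C₀ × ½·erfc(-0.7087) = 103 × 0.8419 = 86.7 mg/L.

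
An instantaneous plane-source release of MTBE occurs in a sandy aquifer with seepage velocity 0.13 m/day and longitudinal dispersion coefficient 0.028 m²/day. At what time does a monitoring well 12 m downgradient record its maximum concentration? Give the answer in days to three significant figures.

For the 1D instantaneous-source solution, setting ∂C/∂t = 0 at fixed x gives v²t² + 2Dt − x² = 0, so t = (√(D² + v²x²) − D)/v².
√(D² + v²x²) = √(0.028² + 0.13² × 12²) = 1.560; v² = 0.0169.
t = (1.560 − 0.028)/0.0169 = 90.7 days (vs. the pure-advection estimate x/v = 92.3 d).

90.7 days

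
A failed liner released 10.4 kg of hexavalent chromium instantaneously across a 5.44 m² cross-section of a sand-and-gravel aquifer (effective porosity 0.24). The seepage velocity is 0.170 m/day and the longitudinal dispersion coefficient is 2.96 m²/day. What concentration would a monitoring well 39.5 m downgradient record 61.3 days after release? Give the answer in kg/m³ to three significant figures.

0.0520 kg/m³

For an instantaneous plane source, C(x,t) = M/(n_e·A·√(4πDt)) · exp(−(x−vt)²/(4Dt)), with n_e·A the pore (flow) area.
Plume center vt = 0.170 × 61.3 = 10.421 m, so the well at 39.5 m is 29.079 m downgradient of the peak.
√(4πDt) = 47.75 m, giving peak height M/(n_e·A·√(4πDt)) = 10.4/(0.24 × 5.44 × 47.75) = 0.1668 kg/m³.
(x−vt)²/(4Dt) = (29.079)²/(4 × 2.96 × 61.3) = 1.165; exp(−1.165) = 0.3119.
C = 0.1668 × 0.3119 = 0.0520 kg/m³.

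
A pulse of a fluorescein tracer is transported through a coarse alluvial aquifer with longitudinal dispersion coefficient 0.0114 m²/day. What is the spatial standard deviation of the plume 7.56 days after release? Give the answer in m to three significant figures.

Dispersive spreading gives a Gaussian with σ² = 2Dt; advection only shifts the center.
σ = √(2 × 0.0114 × 7.56) = 0.415 m.

0.415 m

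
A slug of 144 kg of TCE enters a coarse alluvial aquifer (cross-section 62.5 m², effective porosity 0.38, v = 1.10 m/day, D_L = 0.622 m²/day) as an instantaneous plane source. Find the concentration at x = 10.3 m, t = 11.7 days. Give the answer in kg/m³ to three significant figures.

0.505 kg/m³

For an instantaneous plane source, C(x,t) = M/(n_e·A·√(4πDt)) · exp(−(x−vt)²/(4Dt)), with n_e·A the pore (flow) area.
Plume center vt = 1.10 × 11.7 = 12.87 m, so the well at 10.3 m is 2.57 m upgradient of the peak.
√(4πDt) = 9.563 m, giving peak height M/(n_e·A·√(4πDt)) = 144/(0.38 × 62.5 × 9.563) = 0.6340 kg/m³.
(x−vt)²/(4Dt) = (-2.57)²/(4 × 0.622 × 11.7) = 0.2269; exp(−0.2269) = 0.7970.
C = 0.6340 × 0.7970 = 0.505 kg/m³.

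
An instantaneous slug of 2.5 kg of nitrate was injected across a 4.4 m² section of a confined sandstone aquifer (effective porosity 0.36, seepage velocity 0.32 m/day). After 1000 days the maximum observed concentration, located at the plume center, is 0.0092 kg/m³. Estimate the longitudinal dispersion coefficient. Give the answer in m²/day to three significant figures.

At the plume center C_max = M/(n_e·A·√(4πDt)), so D = M²/(4πt·(n_e·A·C_max)²).
n_e·A·C_max = 0.36 × 4.4 × 0.0092 = 0.01457 kg/m.
D = 2.5²/(4π × 1000 × 0.01457²) = 2.34 m²/day.

2.34 m²/day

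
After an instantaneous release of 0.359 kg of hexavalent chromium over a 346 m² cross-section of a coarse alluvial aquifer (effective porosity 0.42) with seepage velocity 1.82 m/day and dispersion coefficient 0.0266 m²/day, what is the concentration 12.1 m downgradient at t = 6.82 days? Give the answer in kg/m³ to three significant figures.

0.00143 kg/m³

For an instantaneous plane source, C(x,t) = M/(n_e·A·√(4πDt)) · exp(−(x−vt)²/(4Dt)), with n_e·A the pore (flow) area.
Plume center vt = 1.82 × 6.82 = 12.4124 m, so the well at 12.1 m is 0.3124 m upgradient of the peak.
√(4πDt) = 1.510 m, giving peak height M/(n_e·A·√(4πDt)) = 0.359/(0.42 × 346 × 1.510) = 0.001636 kg/m³.
(x−vt)²/(4Dt) = (-0.3124)²/(4 × 0.0266 × 6.82) = 0.1345; exp(−0.1345) = 0.8742.
C = 0.001636 × 0.8742 = 0.00143 kg/m³.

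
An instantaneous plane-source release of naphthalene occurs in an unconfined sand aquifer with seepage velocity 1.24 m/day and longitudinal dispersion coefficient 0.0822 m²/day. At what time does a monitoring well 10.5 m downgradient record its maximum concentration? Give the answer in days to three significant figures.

8.41 days

For the 1D instantaneous-source solution, setting ∂C/∂t = 0 at fixed x gives v²t² + 2Dt − x² = 0, so t = (√(D² + v²x²) − D)/v².
√(D² + v²x²) = √(0.0822² + 1.24² × 10.5²) = 13.02; v² = 1.5376.
t = (13.02 − 0.0822)/1.5376 = 8.41 days (vs. the pure-advection estimate x/v = 8.47 d).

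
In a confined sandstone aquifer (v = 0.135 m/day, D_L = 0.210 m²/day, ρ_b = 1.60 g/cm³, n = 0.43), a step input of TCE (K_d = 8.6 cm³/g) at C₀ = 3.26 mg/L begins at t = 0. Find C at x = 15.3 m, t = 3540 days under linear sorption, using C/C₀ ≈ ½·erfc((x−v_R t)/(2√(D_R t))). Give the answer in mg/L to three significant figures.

1.47 mg/L

Retardation factor R = 1 + ρ_b·K_d/n = 1 + 1.60 × 8.6/0.43 = 33.00.
Sorption retards both mechanisms: v_R = v/R = 0.004091 m/day, D_R = D/R = 0.006364 m²/day.
v_R·t = 0.004091 × 3540 = 14.48214 m; 2√(D_R t) = 9.493 m; argument = (15.3 − 14.48214)/9.493 = 0.08615.
C = C₀ × ½·erfc(0.08615) = 3.26 × 0.4515 = 1.47 mg/L.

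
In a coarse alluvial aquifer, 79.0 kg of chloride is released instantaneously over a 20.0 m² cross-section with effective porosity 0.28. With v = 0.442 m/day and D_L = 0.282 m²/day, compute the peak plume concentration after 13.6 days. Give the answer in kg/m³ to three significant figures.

The peak of an instantaneous 1D plume sits at x = vt; there the Gaussian factor is 1 and C_max = M/(n_e·A·√(4πDt)), where n_e·A is the pore area the mass is dissolved in.
√(4πDt) = √(4π × 0.282 × 13.6) = 6.942 m, so C_max = 79.0/(0.28 × 20.0 × 6.942) = 2.03 kg/m³.

2.03 kg/m³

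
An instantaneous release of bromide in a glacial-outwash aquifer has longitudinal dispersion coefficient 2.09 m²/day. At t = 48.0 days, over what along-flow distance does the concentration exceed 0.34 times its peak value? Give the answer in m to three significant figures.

The plume is Gaussian with σ = √(2Dt) = √(2 × 2.09 × 48.0) = 14.16 m.
C/C_peak = exp(−Δx²/(2σ²)) = 0.34 ⇒ Δx = σ·√(−2 ln 0.34) = 14.16 × 1.469 = 20.80 m.
Width = 2Δx = 41.6 m.

41.6 m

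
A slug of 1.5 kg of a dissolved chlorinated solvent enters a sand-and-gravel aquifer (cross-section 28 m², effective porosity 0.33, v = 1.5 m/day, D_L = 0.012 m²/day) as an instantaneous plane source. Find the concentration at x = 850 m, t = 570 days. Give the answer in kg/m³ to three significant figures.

0.00702 kg/m³

For an instantaneous plane source, C(x,t) = M/(n_e·A·√(4πDt)) · exp(−(x−vt)²/(4Dt)), with n_e·A the pore (flow) area.
Plume center vt = 1.5 × 570 = 855 m, so the well at 850 m is 5 m upgradient of the peak.
√(4πDt) = 9.271 m, giving peak height M/(n_e·A·√(4πDt)) = 1.5/(0.33 × 28 × 9.271) = 0.01751 kg/m³.
(x−vt)²/(4Dt) = (-5)²/(4 × 0.012 × 570) = 0.9137; exp(−0.9137) = 0.4010.
C = 0.01751 × 0.4010 = 0.00702 kg/m³.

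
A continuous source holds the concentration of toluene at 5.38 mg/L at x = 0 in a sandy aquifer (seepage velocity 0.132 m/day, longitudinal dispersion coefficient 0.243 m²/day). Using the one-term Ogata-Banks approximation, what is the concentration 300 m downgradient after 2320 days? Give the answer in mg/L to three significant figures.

3.09 mg/L

For a continuous step input, C/C₀ ≈ ½·erfc((x−vt)/(2√(Dt))).
vt = 0.132 × 2320 = 306.24 m and 2√(Dt) = 2√(0.243 × 2320) = 47.49 m.
Argument (x−vt)/(2√(Dt)) = (300 − 306.24)/47.49 = -0.1314; ½·erfc(-0.1314) = 0.5737.
C = 5.38 × 0.5737 = 3.09 mg/L.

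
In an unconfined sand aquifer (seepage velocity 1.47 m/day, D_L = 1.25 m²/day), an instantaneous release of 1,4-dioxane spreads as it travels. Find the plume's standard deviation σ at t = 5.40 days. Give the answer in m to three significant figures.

Dispersive spreading gives a Gaussian with σ² = 2Dt; advection only shifts the center.
σ = √(2 × 1.25 × 5.40) = 3.67 m.

3.67 m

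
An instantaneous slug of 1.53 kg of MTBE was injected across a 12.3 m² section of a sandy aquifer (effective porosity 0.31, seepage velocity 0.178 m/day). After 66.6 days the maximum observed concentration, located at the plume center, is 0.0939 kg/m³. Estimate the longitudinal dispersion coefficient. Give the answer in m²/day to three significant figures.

0.0218 m²/day

At the plume center C_max = M/(n_e·A·√(4πDt)), so D = M²/(4πt·(n_e·A·C_max)²).
n_e·A·C_max = 0.31 × 12.3 × 0.0939 = 0.3580 kg/m.
D = 1.53²/(4π × 66.6 × 0.3580²) = 0.0218 m²/day.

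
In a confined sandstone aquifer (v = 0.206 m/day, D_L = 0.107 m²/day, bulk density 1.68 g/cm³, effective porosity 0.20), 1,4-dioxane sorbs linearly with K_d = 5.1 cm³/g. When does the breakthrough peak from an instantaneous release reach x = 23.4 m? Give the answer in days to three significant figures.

4870 days

Retardation factor R = 1 + ρ_b·K_d/n = 1 + 1.68 × 5.1/0.20 = 43.84.
Sorption retards both mechanisms: v_R = v/R = 0.004699 m/day, D_R = D/R = 0.002441 m²/day.
Peak time from v_R²t² + 2D_R t − x² = 0: t = (√(D_R² + v_R²x²) − D_R)/v_R².
√(D_R² + v_R²x²) = √(0.002441² + 0.004699² × 23.4²) = 0.1100; v_R² = 2.208e-05.
t = (0.1100 − 0.002441)/2.208e-05 = 4870 days.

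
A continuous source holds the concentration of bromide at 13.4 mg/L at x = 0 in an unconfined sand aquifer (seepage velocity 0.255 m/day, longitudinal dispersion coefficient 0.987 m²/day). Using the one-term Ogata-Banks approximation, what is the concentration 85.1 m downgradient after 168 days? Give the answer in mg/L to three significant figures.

For a continuous step input, C/C₀ ≈ ½·erfc((x−vt)/(2√(Dt))).
vt = 0.255 × 168 = 42.84 m and 2√(Dt) = 2√(0.987 × 168) = 25.75 m.
Argument (x−vt)/(2√(Dt)) = (85.1 − 42.84)/25.75 = 1.641; ½·erfc(1.641) = 0.01015.
C = 13.4 × 0.01015 = 0.136 mg/L.

0.136 mg/L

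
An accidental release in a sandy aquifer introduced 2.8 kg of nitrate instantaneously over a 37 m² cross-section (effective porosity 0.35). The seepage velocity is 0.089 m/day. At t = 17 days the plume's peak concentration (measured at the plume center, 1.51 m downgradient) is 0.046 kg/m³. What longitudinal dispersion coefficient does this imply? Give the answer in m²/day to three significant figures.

0.103 m²/day

At the plume center C_max = M/(n_e·A·√(4πDt)), so D = M²/(4πt·(n_e·A·C_max)²).
n_e·A·C_max = 0.35 × 37 × 0.046 = 0.5957 kg/m.
D = 2.8²/(4π × 17 × 0.5957²) = 0.103 m²/day.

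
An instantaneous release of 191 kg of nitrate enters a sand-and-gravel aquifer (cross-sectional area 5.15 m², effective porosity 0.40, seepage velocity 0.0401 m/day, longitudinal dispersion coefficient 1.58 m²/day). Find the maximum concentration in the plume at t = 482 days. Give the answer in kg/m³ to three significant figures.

0.948 kg/m³

The peak of an instantaneous 1D plume sits at x = vt; there the Gaussian factor is 1 and C_max = M/(n_e·A·√(4πDt)), where n_e·A is the pore area the mass is dissolved in.
√(4πDt) = √(4π × 1.58 × 482) = 97.83 m, so C_max = 191/(0.40 × 5.15 × 97.83) = 0.948 kg/m³.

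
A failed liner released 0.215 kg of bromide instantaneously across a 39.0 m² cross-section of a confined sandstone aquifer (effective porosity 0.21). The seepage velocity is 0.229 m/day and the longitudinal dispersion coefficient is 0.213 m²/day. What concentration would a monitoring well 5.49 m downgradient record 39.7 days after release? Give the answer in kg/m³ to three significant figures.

For an instantaneous plane source, C(x,t) = M/(n_e·A·√(4πDt)) · exp(−(x−vt)²/(4Dt)), with n_e·A the pore (flow) area.
Plume center vt = 0.229 × 39.7 = 9.0913 m, so the well at 5.49 m is 3.6013 m upgradient of the peak.
√(4πDt) = 10.31 m, giving peak height M/(n_e·A·√(4πDt)) = 0.215/(0.21 × 39.0 × 10.31) = 0.002546 kg/m³.
(x−vt)²/(4Dt) = (-3.6013)²/(4 × 0.213 × 39.7) = 0.3834; exp(−0.3834) = 0.6815.
C = 0.002546 × 0.6815 = 0.00174 kg/m³.

0.00174 kg/m³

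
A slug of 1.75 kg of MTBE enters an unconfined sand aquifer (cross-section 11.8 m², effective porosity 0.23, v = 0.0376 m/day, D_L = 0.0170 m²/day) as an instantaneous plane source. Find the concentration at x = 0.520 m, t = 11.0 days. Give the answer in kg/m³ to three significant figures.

0.414 kg/m³

For an instantaneous plane source, C(x,t) = M/(n_e·A·√(4πDt)) · exp(−(x−vt)²/(4Dt)), with n_e·A the pore (flow) area.
Plume center vt = 0.0376 × 11.0 = 0.4136 m, so the well at 0.520 m is 0.1064 m downgradient of the peak.
√(4πDt) = 1.533 m, giving peak height M/(n_e·A·√(4πDt)) = 1.75/(0.23 × 11.8 × 1.533) = 0.4206 kg/m³.
(x−vt)²/(4Dt) = (0.1064)²/(4 × 0.0170 × 11.0) = 0.01513; exp(−0.01513) = 0.9850.
C = 0.4206 × 0.9850 = 0.414 kg/m³.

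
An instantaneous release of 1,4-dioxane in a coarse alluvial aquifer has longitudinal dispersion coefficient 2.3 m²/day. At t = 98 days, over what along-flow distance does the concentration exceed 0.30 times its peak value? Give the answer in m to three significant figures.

The plume is Gaussian with σ = √(2Dt) = √(2 × 2.3 × 98) = 21.23 m.
C/C_peak = exp(−Δx²/(2σ²)) = 0.30 ⇒ Δx = σ·√(−2 ln 0.30) = 21.23 × 1.552 = 32.95 m.
Width = 2Δx = 65.9 m.

65.9 m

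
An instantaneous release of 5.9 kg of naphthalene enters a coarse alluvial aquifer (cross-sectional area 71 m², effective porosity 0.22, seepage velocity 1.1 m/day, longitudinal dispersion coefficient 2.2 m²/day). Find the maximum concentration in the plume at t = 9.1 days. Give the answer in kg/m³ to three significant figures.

The peak of an instantaneous 1D plume sits at x = vt; there the Gaussian factor is 1 and C_max = M/(n_e·A·√(4πDt)), where n_e·A is the pore area the mass is dissolved in.
√(4πDt) = √(4π × 2.2 × 9.1) = 15.86 m, so C_max = 5.9/(0.22 × 71 × 15.86) = 0.0238 kg/m³.

0.0238 kg/m³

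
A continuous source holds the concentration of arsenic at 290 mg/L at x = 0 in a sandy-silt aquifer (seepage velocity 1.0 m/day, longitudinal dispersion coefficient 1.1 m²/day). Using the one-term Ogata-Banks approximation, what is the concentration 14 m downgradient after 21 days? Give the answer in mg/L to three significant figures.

246 mg/L

For a continuous step input, C/C₀ ≈ ½·erfc((x−vt)/(2√(Dt))).
vt = 1.0 × 21 = 21 m and 2√(Dt) = 2√(1.1 × 21) = 9.612 m.
Argument (x−vt)/(2√(Dt)) = (14 − 21)/9.612 = -0.7283; ½·erfc(-0.7283) = 0.8485.
C = 290 × 0.8485 = 246 mg/L.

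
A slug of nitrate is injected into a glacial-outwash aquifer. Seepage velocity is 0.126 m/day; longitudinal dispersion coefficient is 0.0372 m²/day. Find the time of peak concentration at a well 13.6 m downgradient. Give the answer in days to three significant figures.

106 days

For the 1D instantaneous-source solution, setting ∂C/∂t = 0 at fixed x gives v²t² + 2Dt − x² = 0, so t = (√(D² + v²x²) − D)/v².
√(D² + v²x²) = √(0.0372² + 0.126² × 13.6²) = 1.714; v² = 0.015876.
t = (1.714 − 0.0372)/0.015876 = 106 days (vs. the pure-advection estimate x/v = 108 d).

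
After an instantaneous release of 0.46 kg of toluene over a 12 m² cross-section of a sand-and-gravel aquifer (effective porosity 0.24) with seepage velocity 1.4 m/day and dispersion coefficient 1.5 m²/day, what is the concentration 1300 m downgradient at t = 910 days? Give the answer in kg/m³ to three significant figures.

0.00108 kg/m³

For an instantaneous plane source, C(x,t) = M/(n_e·A·√(4πDt)) · exp(−(x−vt)²/(4Dt)), with n_e·A the pore (flow) area.
Plume center vt = 1.4 × 910 = 1274 m, so the well at 1300 m is 26 m downgradient of the peak.
√(4πDt) = 131.0 m, giving peak height M/(n_e·A·√(4πDt)) = 0.46/(0.24 × 12 × 131.0) = 0.001219 kg/m³.
(x−vt)²/(4Dt) = (26)²/(4 × 1.5 × 910) = 0.1238; exp(−0.1238) = 0.8836.
C = 0.001219 × 0.8836 = 0.00108 kg/m³.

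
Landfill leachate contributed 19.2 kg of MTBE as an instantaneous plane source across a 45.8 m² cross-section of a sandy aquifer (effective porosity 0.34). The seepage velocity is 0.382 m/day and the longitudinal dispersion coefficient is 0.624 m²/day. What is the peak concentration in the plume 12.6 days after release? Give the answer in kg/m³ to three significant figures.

The peak of an instantaneous 1D plume sits at x = vt; there the Gaussian factor is 1 and C_max = M/(n_e·A·√(4πDt)), where n_e·A is the pore area the mass is dissolved in.
√(4πDt) = √(4π × 0.624 × 12.6) = 9.940 m, so C_max = 19.2/(0.34 × 45.8 × 9.940) = 0.124 kg/m³.

0.124 kg/m³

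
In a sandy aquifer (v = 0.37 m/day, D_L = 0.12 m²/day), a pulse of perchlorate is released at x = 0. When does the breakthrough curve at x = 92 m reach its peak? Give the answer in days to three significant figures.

For the 1D instantaneous-source solution, setting ∂C/∂t = 0 at fixed x gives v²t² + 2Dt − x² = 0, so t = (√(D² + v²x²) − D)/v².
√(D² + v²x²) = √(0.12² + 0.37² × 92²) = 34.04; v² = 0.1369.
t = (34.04 − 0.12)/0.1369 = 248 days (vs. the pure-advection estimate x/v = 249 d).

248 days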